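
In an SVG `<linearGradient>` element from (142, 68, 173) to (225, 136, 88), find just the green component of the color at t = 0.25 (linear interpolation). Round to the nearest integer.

85

G = 68 + 0.25 × (136 − 68) = 85 → 85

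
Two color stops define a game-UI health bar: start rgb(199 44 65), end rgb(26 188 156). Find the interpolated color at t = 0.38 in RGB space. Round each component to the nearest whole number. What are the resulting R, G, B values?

R = 199 + 0.38 × (26 − 199) = 199 + 0.38 × -173 = 133.26 → 133
G = 44 + 0.38 × (188 − 44) = 44 + 0.38 × 144 = 98.72 → 99
B = 65 + 0.38 × (156 − 65) = 65 + 0.38 × 91 = 99.58 → 100

(133, 99, 100)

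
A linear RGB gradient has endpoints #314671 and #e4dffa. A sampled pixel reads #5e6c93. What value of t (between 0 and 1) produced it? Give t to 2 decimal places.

Invert the lerp on the R channel (largest span, 179): t = (94 − 49) / (228 − 49) = 45/179 = 0.2514.
Check on G: (108 − 70)/(223 − 70) = 0.2484 ✓

0.25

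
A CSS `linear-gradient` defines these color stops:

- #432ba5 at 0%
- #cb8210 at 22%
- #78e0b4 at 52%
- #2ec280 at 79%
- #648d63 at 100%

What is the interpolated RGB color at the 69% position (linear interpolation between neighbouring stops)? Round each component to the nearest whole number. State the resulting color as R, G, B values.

(73, 205, 147)

69% lies between the 52% and 79% stops, so the local fraction is t = (69 − 52)/(79 − 52) = 17/27 ≈ 0.6296.
#78e0b4 → (120, 224, 180); #2ec280 → (46, 194, 128).
R = 120 + 0.6296 × (46 − 120) = 73.41 → 73
G = 224 + 0.6296 × (194 − 224) = 205.112 → 205
B = 180 + 0.6296 × (128 − 180) = 147.261 → 147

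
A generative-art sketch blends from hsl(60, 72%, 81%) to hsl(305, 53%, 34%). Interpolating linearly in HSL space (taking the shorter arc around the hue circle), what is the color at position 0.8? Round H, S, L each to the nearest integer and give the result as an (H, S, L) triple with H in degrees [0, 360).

Hue: 305 − 60 = 245°, but |245| > 180 so the shorter arc goes the other way: Δh = 245 − 360 = -115°.
H = 60 + 0.8 × (-115) = -32 → -32 → -32 mod 360 = 328°
S = 72 + 0.8 × (53 − 72) = 56.8 → 57%
L = 81 + 0.8 × (34 − 81) = 43.4 → 43%

(328, 57, 43)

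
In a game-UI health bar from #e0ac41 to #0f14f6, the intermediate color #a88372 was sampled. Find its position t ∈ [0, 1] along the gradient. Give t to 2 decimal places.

0.27

Invert the lerp on the R channel (largest span, 209): t = (168 − 224) / (15 − 224) = -56/-209 = 0.26794.
Check on G: (131 − 172)/(20 − 172) = 0.2697 ✓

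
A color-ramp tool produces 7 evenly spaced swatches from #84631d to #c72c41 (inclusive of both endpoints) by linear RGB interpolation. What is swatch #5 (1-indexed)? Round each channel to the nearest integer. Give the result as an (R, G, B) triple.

With 7 swatches and endpoints inclusive, swatch 5 sits at t = (5 − 1)/(7 − 1) = 4/6 ≈ 0.6667.
#84631d → (132, 99, 29); #c72c41 → (199, 44, 65).
R = 132 + 0.6667 × (199 − 132) = 176.669 → 177
G = 99 + 0.6667 × (44 − 99) = 62.332 → 62
B = 29 + 0.6667 × (65 − 29) = 53.001 → 53

(177, 62, 53)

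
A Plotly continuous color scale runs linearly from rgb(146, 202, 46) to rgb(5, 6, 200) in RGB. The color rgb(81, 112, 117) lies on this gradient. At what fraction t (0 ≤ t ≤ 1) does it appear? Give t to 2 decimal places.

0.46

Invert the lerp on the G channel (largest span, 196): t = (112 − 202) / (6 − 202) = -90/-196 = 0.45918.
Check on R: (81 − 146)/(5 − 146) = 0.461 ✓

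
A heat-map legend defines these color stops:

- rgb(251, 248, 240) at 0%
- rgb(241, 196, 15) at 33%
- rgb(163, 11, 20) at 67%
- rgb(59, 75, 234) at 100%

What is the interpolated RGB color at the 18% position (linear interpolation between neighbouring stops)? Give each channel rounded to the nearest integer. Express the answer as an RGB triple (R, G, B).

18% lies between the 0% and 33% stops, so the local fraction is t = (18 − 0)/(33 − 0) = 18/33 ≈ 0.5455.
R = 251 + 0.5455 × (241 − 251) = 245.545 → 246
G = 248 + 0.5455 × (196 − 248) = 219.634 → 220
B = 240 + 0.5455 × (15 − 240) = 117.263 → 117

(246, 220, 117)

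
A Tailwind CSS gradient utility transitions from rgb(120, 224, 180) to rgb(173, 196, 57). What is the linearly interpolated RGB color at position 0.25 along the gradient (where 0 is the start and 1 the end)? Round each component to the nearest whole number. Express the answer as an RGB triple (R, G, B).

(133, 217, 149)

R = 120 + 0.25 × (173 − 120) = 120 + 0.25 × 53 = 133.25 → 133
G = 224 + 0.25 × (196 − 224) = 224 + 0.25 × -28 = 217 → 217
B = 180 + 0.25 × (57 − 180) = 180 + 0.25 × -123 = 149.25 → 149
So the blended color is (133, 217, 149), about #85d995.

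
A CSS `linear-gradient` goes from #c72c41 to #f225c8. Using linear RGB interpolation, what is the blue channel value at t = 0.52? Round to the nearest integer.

B₁ = 65 (from #c72c41), B₂ = 200 (from #f225c8).
B = 65 + 0.52 × (200 − 65) = 135.2 → 135

135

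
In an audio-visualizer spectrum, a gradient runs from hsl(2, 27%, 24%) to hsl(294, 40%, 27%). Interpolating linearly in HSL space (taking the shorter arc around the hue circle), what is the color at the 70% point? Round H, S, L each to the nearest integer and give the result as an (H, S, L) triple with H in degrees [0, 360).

(314, 36, 26)

Hue: 294 − 2 = 292°, but |292| > 180 so the shorter arc goes the other way: Δh = 292 − 360 = -68°.
H = 2 + 0.7 × (-68) = -45.6 → -46 → -46 mod 360 = 314°
S = 27 + 0.7 × (40 − 27) = 36.1 → 36%
L = 24 + 0.7 × (27 − 24) = 26.1 → 26%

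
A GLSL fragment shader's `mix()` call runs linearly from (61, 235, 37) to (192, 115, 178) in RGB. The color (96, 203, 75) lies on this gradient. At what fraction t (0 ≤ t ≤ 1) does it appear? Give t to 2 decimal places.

Invert the lerp on the B channel (largest span, 141): t = (75 − 37) / (178 − 37) = 38/141 = 0.2695.
Check on R: (96 − 61)/(192 − 61) = 0.2672 ✓

0.27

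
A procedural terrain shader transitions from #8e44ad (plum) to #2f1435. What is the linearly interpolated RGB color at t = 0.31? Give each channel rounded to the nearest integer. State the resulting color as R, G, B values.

#8e44ad → (142, 68, 173); #2f1435 → (47, 20, 53).
R = 142 + 0.31 × (47 − 142) = 142 + 0.31 × -95 = 112.55 → 113
G = 68 + 0.31 × (20 − 68) = 68 + 0.31 × -48 = 53.12 → 53
B = 173 + 0.31 × (53 − 173) = 173 + 0.31 × -120 = 135.8 → 136

(113, 53, 136)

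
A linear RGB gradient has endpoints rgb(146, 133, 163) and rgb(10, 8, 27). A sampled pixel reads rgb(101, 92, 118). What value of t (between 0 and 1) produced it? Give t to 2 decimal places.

Invert the lerp on the R channel (largest span, 136): t = (101 − 146) / (10 − 146) = -45/-136 = 0.33088.
Check on G: (92 − 133)/(8 − 133) = 0.328 ✓

0.33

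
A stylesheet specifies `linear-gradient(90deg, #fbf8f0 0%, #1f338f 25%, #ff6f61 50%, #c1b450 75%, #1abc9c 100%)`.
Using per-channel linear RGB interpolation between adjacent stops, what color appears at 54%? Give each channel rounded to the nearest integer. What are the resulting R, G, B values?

54% lies between the 50% and 75% stops, so the local fraction is t = (54 − 50)/(75 − 50) = 4/25 ≈ 0.16.
#ff6f61 → (255, 111, 97); #c1b450 → (193, 180, 80).
R = 255 + 0.16 × (193 − 255) = 245.08 → 245
G = 111 + 0.16 × (180 − 111) = 122.04 → 122
B = 97 + 0.16 × (80 − 97) = 94.28 → 94

(245, 122, 94)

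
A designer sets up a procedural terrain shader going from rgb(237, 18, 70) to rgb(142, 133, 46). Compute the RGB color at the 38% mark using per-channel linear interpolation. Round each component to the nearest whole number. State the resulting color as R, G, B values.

38% corresponds to t = 0.38.
R = 237 + 0.38 × (142 − 237) = 237 + 0.38 × -95 = 200.9 → 201
G = 18 + 0.38 × (133 − 18) = 18 + 0.38 × 115 = 61.7 → 62
B = 70 + 0.38 × (46 − 70) = 70 + 0.38 × -24 = 60.88 → 61

(201, 62, 61)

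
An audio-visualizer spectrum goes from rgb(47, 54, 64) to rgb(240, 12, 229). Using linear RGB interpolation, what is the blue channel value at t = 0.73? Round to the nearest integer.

B = 64 + 0.73 × (229 − 64) = 184.45 → 184

184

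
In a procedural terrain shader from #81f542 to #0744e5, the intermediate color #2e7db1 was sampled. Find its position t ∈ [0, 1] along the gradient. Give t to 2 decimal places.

0.68

Invert the lerp on the G channel (largest span, 177): t = (125 − 245) / (68 − 245) = -120/-177 = 0.67797.
Check on R: (46 − 129)/(7 − 129) = 0.6803 ✓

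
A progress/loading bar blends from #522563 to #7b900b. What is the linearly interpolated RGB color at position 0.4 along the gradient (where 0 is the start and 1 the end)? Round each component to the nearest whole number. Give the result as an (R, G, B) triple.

(98, 80, 64)

#522563 → (82, 37, 99); #7b900b → (123, 144, 11).
R = 82 + 0.4 × (123 − 82) = 82 + 0.4 × 41 = 98.4 → 98
G = 37 + 0.4 × (144 − 37) = 37 + 0.4 × 107 = 79.8 → 80
B = 99 + 0.4 × (11 − 99) = 99 + 0.4 × -88 = 63.8 → 64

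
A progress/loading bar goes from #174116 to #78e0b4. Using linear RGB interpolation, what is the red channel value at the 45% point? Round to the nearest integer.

R₁ = 23 (from #174116), R₂ = 120 (from #78e0b4).
R = 23 + 0.45 × (120 − 23) = 66.65 → 67

67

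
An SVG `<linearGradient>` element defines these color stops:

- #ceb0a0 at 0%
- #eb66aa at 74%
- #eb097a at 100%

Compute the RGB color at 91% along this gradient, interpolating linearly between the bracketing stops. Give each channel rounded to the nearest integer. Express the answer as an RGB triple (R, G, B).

91% lies between the 74% and 100% stops, so the local fraction is t = (91 − 74)/(100 − 74) = 17/26 ≈ 0.6538.
#eb66aa → (235, 102, 170); #eb097a → (235, 9, 122).
R = 235 + 0.6538 × (235 − 235) = 235 → 235
G = 102 + 0.6538 × (9 − 102) = 41.197 → 41
B = 170 + 0.6538 × (122 − 170) = 138.618 → 139

(235, 41, 139)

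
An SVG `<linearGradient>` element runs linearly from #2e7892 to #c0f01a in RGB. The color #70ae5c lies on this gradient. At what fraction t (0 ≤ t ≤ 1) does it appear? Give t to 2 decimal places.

Invert the lerp on the R channel (largest span, 146): t = (112 − 46) / (192 − 46) = 66/146 = 0.45205.
Check on G: (174 − 120)/(240 − 120) = 0.45 ✓

0.45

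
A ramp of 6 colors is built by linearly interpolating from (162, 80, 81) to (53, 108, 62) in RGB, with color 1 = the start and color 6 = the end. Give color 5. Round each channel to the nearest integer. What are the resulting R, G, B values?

With 6 swatches and endpoints inclusive, swatch 5 sits at t = (5 − 1)/(6 − 1) = 4/5 ≈ 0.8.
R = 162 + 0.8 × (53 − 162) = 74.8 → 75
G = 80 + 0.8 × (108 − 80) = 102.4 → 102
B = 81 + 0.8 × (62 − 81) = 65.8 → 66

(75, 102, 66)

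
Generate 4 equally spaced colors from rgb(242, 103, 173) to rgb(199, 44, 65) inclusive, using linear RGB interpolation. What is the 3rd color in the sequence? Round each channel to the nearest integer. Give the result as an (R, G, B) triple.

With 4 swatches and endpoints inclusive, swatch 3 sits at t = (3 − 1)/(4 − 1) = 2/3 ≈ 0.6667.
R = 242 + 0.6667 × (199 − 242) = 213.332 → 213
G = 103 + 0.6667 × (44 − 103) = 63.665 → 64
B = 173 + 0.6667 × (65 − 173) = 100.996 → 101

(213, 64, 101)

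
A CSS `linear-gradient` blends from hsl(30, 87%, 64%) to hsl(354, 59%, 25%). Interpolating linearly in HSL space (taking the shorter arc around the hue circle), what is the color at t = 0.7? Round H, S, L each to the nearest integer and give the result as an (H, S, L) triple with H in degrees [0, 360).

(5, 67, 37)

Hue: 354 − 30 = 324°, but |324| > 180 so the shorter arc goes the other way: Δh = 324 − 360 = -36°.
H = 30 + 0.7 × (-36) = 4.8 → 5°
S = 87 + 0.7 × (59 − 87) = 67.4 → 67%
L = 64 + 0.7 × (25 − 64) = 36.7 → 37%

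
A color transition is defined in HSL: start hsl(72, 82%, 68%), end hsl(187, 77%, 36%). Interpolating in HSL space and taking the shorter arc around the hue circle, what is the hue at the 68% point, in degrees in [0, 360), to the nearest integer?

150

Hue arc: Δh = 187 − 72 = 115° (|Δh| ≤ 180, already the shorter path).
H = 72 + 0.68 × (115) = 150.2 → 150°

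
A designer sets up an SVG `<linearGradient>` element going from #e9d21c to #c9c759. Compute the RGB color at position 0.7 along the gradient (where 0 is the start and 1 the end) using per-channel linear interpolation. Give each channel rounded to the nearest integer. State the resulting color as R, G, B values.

#e9d21c → (233, 210, 28); #c9c759 → (201, 199, 89).
R = 233 + 0.7 × (201 − 233) = 233 + 0.7 × -32 = 210.6 → 211
G = 210 + 0.7 × (199 − 210) = 210 + 0.7 × -11 = 202.3 → 202
B = 28 + 0.7 × (89 − 28) = 28 + 0.7 × 61 = 70.7 → 71

(211, 202, 71)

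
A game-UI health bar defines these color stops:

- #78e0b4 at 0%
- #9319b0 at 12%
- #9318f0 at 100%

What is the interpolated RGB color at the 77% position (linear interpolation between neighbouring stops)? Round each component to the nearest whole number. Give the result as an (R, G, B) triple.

(147, 24, 223)

77% lies between the 12% and 100% stops, so the local fraction is t = (77 − 12)/(100 − 12) = 65/88 ≈ 0.7386.
#9319b0 → (147, 25, 176); #9318f0 → (147, 24, 240).
R = 147 + 0.7386 × (147 − 147) = 147 → 147
G = 25 + 0.7386 × (24 − 25) = 24.261 → 24
B = 176 + 0.7386 × (240 − 176) = 223.27 → 223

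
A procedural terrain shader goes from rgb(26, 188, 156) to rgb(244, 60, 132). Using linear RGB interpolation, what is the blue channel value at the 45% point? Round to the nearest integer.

B = 156 + 0.45 × (132 − 156) = 145.2 → 145

145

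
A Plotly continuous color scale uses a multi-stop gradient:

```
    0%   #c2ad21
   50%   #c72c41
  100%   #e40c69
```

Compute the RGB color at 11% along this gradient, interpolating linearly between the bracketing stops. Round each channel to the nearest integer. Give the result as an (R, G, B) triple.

(195, 145, 40)

11% lies between the 0% and 50% stops, so the local fraction is t = (11 − 0)/(50 − 0) = 11/50 ≈ 0.22.
#c2ad21 → (194, 173, 33); #c72c41 → (199, 44, 65).
R = 194 + 0.22 × (199 − 194) = 195.1 → 195
G = 173 + 0.22 × (44 − 173) = 144.62 → 145
B = 33 + 0.22 × (65 − 33) = 40.04 → 40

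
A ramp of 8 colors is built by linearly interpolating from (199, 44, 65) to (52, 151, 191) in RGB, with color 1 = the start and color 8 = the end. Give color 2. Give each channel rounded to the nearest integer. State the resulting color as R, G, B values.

(178, 59, 83)

With 8 swatches and endpoints inclusive, swatch 2 sits at t = (2 − 1)/(8 − 1) = 1/7 ≈ 0.1429.
R = 199 + 0.1429 × (52 − 199) = 177.994 → 178
G = 44 + 0.1429 × (151 − 44) = 59.29 → 59
B = 65 + 0.1429 × (191 − 65) = 83.005 → 83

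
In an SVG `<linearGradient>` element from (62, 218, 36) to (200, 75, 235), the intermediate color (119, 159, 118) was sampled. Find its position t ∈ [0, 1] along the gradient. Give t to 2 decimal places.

Invert the lerp on the B channel (largest span, 199): t = (118 − 36) / (235 − 36) = 82/199 = 0.41206.
Check on R: (119 − 62)/(200 − 62) = 0.413 ✓

0.41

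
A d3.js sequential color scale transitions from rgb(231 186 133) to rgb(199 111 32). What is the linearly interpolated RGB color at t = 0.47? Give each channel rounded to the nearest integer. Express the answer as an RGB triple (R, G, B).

(216, 151, 86)

R = 231 + 0.47 × (199 − 231) = 231 + 0.47 × -32 = 215.96 → 216
G = 186 + 0.47 × (111 − 186) = 186 + 0.47 × -75 = 150.75 → 151
B = 133 + 0.47 × (32 − 133) = 133 + 0.47 × -101 = 85.53 → 86
So the blended color is (216, 151, 86), about #d89756.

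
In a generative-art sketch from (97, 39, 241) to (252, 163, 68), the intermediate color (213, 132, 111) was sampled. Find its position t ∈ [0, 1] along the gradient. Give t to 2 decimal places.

0.75

Invert the lerp on the B channel (largest span, 173): t = (111 − 241) / (68 − 241) = -130/-173 = 0.75145.
Check on R: (213 − 97)/(252 − 97) = 0.7484 ✓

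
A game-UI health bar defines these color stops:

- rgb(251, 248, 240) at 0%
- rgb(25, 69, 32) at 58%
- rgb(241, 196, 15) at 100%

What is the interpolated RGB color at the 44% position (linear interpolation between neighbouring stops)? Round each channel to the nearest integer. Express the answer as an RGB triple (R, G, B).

44% lies between the 0% and 58% stops, so the local fraction is t = (44 − 0)/(58 − 0) = 44/58 ≈ 0.7586.
R = 251 + 0.7586 × (25 − 251) = 79.556 → 80
G = 248 + 0.7586 × (69 − 248) = 112.211 → 112
B = 240 + 0.7586 × (32 − 240) = 82.211 → 82

(80, 112, 82)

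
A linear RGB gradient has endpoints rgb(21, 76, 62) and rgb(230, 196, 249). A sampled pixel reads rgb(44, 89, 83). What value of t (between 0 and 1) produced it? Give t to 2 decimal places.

Invert the lerp on the R channel (largest span, 209): t = (44 − 21) / (230 − 21) = 23/209 = 0.11005.
Check on G: (89 − 76)/(196 − 76) = 0.1083 ✓

0.11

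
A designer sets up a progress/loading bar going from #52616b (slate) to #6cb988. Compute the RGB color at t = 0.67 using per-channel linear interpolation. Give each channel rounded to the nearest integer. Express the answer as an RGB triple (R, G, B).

(99, 156, 126)

#52616b → (82, 97, 107); #6cb988 → (108, 185, 136).
R = 82 + 0.67 × (108 − 82) = 82 + 0.67 × 26 = 99.42 → 99
G = 97 + 0.67 × (185 − 97) = 97 + 0.67 × 88 = 155.96 → 156
B = 107 + 0.67 × (136 − 107) = 107 + 0.67 × 29 = 126.43 → 126
So the blended color is (99, 156, 126), about #639c7e.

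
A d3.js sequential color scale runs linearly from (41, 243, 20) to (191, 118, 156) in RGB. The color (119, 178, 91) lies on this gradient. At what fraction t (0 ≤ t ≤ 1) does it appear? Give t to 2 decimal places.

0.52

Invert the lerp on the R channel (largest span, 150): t = (119 − 41) / (191 − 41) = 78/150 = 0.52.
Check on G: (178 − 243)/(118 − 243) = 0.52 ✓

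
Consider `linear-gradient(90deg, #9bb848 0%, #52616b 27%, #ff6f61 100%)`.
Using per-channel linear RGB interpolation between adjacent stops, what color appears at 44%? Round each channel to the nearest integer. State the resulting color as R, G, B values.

44% lies between the 27% and 100% stops, so the local fraction is t = (44 − 27)/(100 − 27) = 17/73 ≈ 0.2329.
#52616b → (82, 97, 107); #ff6f61 → (255, 111, 97).
R = 82 + 0.2329 × (255 − 82) = 122.292 → 122
G = 97 + 0.2329 × (111 − 97) = 100.261 → 100
B = 107 + 0.2329 × (97 − 107) = 104.671 → 105

(122, 100, 105)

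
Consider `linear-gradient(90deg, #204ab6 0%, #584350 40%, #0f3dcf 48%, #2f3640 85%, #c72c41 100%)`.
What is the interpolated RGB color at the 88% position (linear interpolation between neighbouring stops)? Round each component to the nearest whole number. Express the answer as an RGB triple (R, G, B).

88% lies between the 85% and 100% stops, so the local fraction is t = (88 − 85)/(100 − 85) = 3/15 ≈ 0.2.
#2f3640 → (47, 54, 64); #c72c41 → (199, 44, 65).
R = 47 + 0.2 × (199 − 47) = 77.4 → 77
G = 54 + 0.2 × (44 − 54) = 52 → 52
B = 64 + 0.2 × (65 − 64) = 64.2 → 64

(77, 52, 64)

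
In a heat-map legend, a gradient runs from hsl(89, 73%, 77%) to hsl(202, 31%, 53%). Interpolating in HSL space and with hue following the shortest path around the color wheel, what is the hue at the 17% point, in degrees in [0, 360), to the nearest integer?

108

Hue arc: Δh = 202 − 89 = 113° (|Δh| ≤ 180, already the shorter path).
H = 89 + 0.17 × (113) = 108.21 → 108°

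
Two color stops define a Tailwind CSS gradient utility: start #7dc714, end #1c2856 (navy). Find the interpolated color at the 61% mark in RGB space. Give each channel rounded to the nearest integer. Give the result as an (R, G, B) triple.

#7dc714 → (125, 199, 20); #1c2856 → (28, 40, 86).
61% corresponds to t = 0.61.
R = 125 + 0.61 × (28 − 125) = 125 + 0.61 × -97 = 65.83 → 66
G = 199 + 0.61 × (40 − 199) = 199 + 0.61 × -159 = 102.01 → 102
B = 20 + 0.61 × (86 − 20) = 20 + 0.61 × 66 = 60.26 → 60

(66, 102, 60)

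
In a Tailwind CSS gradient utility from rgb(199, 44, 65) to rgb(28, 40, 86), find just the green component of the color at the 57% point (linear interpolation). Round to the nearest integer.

42

G = 44 + 0.57 × (40 − 44) = 41.72 → 42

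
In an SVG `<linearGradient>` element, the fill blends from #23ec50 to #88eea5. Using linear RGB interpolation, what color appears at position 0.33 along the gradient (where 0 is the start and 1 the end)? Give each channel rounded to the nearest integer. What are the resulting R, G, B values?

#23ec50 → (35, 236, 80); #88eea5 → (136, 238, 165).
R = 35 + 0.33 × (136 − 35) = 35 + 0.33 × 101 = 68.33 → 68
G = 236 + 0.33 × (238 − 236) = 236 + 0.33 × 2 = 236.66 → 237
B = 80 + 0.33 × (165 − 80) = 80 + 0.33 × 85 = 108.05 → 108

(68, 237, 108)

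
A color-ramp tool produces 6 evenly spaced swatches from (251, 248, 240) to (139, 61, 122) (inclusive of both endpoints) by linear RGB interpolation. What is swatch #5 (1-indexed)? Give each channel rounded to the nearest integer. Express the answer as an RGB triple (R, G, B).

With 6 swatches and endpoints inclusive, swatch 5 sits at t = (5 − 1)/(6 − 1) = 4/5 ≈ 0.8.
R = 251 + 0.8 × (139 − 251) = 161.4 → 161
G = 248 + 0.8 × (61 − 248) = 98.4 → 98
B = 240 + 0.8 × (122 − 240) = 145.6 → 146

(161, 98, 146)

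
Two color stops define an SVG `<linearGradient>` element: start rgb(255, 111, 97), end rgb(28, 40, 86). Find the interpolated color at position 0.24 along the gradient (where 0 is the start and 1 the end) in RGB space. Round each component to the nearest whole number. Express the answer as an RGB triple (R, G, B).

(201, 94, 94)

R = 255 + 0.24 × (28 − 255) = 255 + 0.24 × -227 = 200.52 → 201
G = 111 + 0.24 × (40 − 111) = 111 + 0.24 × -71 = 93.96 → 94
B = 97 + 0.24 × (86 − 97) = 97 + 0.24 × -11 = 94.36 → 94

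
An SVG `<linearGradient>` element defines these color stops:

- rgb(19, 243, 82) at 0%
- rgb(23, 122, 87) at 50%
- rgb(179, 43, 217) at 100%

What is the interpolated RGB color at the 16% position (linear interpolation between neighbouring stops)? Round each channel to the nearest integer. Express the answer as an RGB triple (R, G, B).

(20, 204, 84)

16% lies between the 0% and 50% stops, so the local fraction is t = (16 − 0)/(50 − 0) = 16/50 ≈ 0.32.
R = 19 + 0.32 × (23 − 19) = 20.28 → 20
G = 243 + 0.32 × (122 − 243) = 204.28 → 204
B = 82 + 0.32 × (87 − 82) = 83.6 → 84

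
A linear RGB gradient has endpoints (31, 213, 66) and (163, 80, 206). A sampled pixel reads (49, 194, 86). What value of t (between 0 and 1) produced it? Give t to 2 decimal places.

Invert the lerp on the B channel (largest span, 140): t = (86 − 66) / (206 − 66) = 20/140 = 0.14286.
Check on R: (49 − 31)/(163 − 31) = 0.1364 ✓

0.14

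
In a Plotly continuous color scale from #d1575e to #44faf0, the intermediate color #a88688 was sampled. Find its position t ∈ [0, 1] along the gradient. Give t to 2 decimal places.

Invert the lerp on the G channel (largest span, 163): t = (134 − 87) / (250 − 87) = 47/163 = 0.28834.
Check on R: (168 − 209)/(68 − 209) = 0.2908 ✓

0.29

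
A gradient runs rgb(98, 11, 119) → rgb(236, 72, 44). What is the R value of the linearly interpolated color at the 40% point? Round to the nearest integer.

R = 98 + 0.4 × (236 − 98) = 153.2 → 153

153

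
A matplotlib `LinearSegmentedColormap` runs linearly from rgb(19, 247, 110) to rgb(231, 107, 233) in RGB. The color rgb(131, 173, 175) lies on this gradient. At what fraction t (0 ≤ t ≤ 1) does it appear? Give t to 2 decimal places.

0.53

Invert the lerp on the R channel (largest span, 212): t = (131 − 19) / (231 − 19) = 112/212 = 0.5283.
Check on G: (173 − 247)/(107 − 247) = 0.5286 ✓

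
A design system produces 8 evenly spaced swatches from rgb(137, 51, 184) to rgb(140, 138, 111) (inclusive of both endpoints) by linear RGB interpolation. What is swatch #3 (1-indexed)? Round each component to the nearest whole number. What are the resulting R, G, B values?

With 8 swatches and endpoints inclusive, swatch 3 sits at t = (3 − 1)/(8 − 1) = 2/7 ≈ 0.2857.
R = 137 + 0.2857 × (140 − 137) = 137.857 → 138
G = 51 + 0.2857 × (138 − 51) = 75.856 → 76
B = 184 + 0.2857 × (111 − 184) = 163.144 → 163

(138, 76, 163)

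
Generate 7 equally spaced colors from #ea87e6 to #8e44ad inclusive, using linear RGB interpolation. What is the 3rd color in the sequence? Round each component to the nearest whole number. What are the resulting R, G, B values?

(203, 113, 211)

With 7 swatches and endpoints inclusive, swatch 3 sits at t = (3 − 1)/(7 − 1) = 2/6 ≈ 0.3333.
#ea87e6 → (234, 135, 230); #8e44ad → (142, 68, 173).
R = 234 + 0.3333 × (142 − 234) = 203.336 → 203
G = 135 + 0.3333 × (68 − 135) = 112.669 → 113
B = 230 + 0.3333 × (173 − 230) = 211.002 → 211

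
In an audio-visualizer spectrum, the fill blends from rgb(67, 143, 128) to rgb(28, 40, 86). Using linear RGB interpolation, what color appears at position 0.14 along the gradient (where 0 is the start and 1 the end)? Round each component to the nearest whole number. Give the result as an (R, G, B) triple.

R = 67 + 0.14 × (28 − 67) = 67 + 0.14 × -39 = 61.54 → 62
G = 143 + 0.14 × (40 − 143) = 143 + 0.14 × -103 = 128.58 → 129
B = 128 + 0.14 × (86 − 128) = 128 + 0.14 × -42 = 122.12 → 122
So the blended color is (62, 129, 122), about #3e817a.

(62, 129, 122)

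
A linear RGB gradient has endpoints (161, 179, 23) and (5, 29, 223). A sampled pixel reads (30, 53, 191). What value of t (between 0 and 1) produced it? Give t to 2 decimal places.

Invert the lerp on the B channel (largest span, 200): t = (191 − 23) / (223 − 23) = 168/200 = 0.84.
Check on R: (30 − 161)/(5 − 161) = 0.8397 ✓

0.84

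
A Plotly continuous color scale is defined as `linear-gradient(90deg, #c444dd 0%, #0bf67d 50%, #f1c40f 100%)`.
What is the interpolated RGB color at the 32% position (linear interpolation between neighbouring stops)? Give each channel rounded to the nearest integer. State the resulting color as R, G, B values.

(78, 182, 160)

32% lies between the 0% and 50% stops, so the local fraction is t = (32 − 0)/(50 − 0) = 32/50 ≈ 0.64.
#c444dd → (196, 68, 221); #0bf67d → (11, 246, 125).
R = 196 + 0.64 × (11 − 196) = 77.6 → 78
G = 68 + 0.64 × (246 − 68) = 181.92 → 182
B = 221 + 0.64 × (125 − 221) = 159.56 → 160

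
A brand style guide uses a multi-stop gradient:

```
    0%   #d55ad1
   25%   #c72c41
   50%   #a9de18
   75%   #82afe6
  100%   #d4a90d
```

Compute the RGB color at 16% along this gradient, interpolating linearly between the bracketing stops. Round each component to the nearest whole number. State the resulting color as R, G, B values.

(204, 61, 117)

16% lies between the 0% and 25% stops, so the local fraction is t = (16 − 0)/(25 − 0) = 16/25 ≈ 0.64.
#d55ad1 → (213, 90, 209); #c72c41 → (199, 44, 65).
R = 213 + 0.64 × (199 − 213) = 204.04 → 204
G = 90 + 0.64 × (44 − 90) = 60.56 → 61
B = 209 + 0.64 × (65 − 209) = 116.84 → 117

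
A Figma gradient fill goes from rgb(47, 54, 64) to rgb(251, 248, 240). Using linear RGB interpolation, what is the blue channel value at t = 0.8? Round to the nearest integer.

B = 64 + 0.8 × (240 − 64) = 204.8 → 205

205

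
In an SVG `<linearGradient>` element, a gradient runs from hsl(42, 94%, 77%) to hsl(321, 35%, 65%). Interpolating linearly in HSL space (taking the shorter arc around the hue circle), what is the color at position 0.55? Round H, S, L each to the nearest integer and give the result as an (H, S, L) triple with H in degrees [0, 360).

Hue: 321 − 42 = 279°, but |279| > 180 so the shorter arc goes the other way: Δh = 279 − 360 = -81°.
H = 42 + 0.55 × (-81) = -2.55 → -3 → -3 mod 360 = 357°
S = 94 + 0.55 × (35 − 94) = 61.55 → 62%
L = 77 + 0.55 × (65 − 77) = 70.4 → 70%

(357, 62, 70)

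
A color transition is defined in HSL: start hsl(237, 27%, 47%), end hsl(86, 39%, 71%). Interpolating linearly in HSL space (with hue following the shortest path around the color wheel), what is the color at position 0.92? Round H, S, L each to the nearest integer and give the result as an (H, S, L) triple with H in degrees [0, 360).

(98, 38, 69)

Hue arc: Δh = 86 − 237 = -151° (|Δh| ≤ 180, already the shorter path).
H = 237 + 0.92 × (-151) = 98.08 → 98°
S = 27 + 0.92 × (39 − 27) = 38.04 → 38%
L = 47 + 0.92 × (71 − 47) = 69.08 → 69%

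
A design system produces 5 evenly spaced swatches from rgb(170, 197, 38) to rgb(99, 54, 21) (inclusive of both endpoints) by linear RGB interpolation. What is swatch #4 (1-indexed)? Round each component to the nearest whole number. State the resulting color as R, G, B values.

With 5 swatches and endpoints inclusive, swatch 4 sits at t = (4 − 1)/(5 − 1) = 3/4 ≈ 0.75.
R = 170 + 0.75 × (99 − 170) = 116.75 → 117
G = 197 + 0.75 × (54 − 197) = 89.75 → 90
B = 38 + 0.75 × (21 − 38) = 25.25 → 25

(117, 90, 25)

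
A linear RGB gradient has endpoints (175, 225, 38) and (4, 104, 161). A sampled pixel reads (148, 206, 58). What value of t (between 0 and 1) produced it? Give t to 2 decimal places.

Invert the lerp on the R channel (largest span, 171): t = (148 − 175) / (4 − 175) = -27/-171 = 0.15789.
Check on G: (206 − 225)/(104 − 225) = 0.157 ✓

0.16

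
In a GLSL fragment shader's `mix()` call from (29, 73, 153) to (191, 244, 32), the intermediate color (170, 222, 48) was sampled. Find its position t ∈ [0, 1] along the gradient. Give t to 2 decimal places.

0.87

Invert the lerp on the G channel (largest span, 171): t = (222 − 73) / (244 − 73) = 149/171 = 0.87135.
Check on R: (170 − 29)/(191 − 29) = 0.8704 ✓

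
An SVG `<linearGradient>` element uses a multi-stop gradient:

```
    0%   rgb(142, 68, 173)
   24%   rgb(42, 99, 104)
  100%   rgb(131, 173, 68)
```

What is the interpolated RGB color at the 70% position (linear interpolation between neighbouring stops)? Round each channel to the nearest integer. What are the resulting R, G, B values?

(96, 144, 82)

70% lies between the 24% and 100% stops, so the local fraction is t = (70 − 24)/(100 − 24) = 46/76 ≈ 0.6053.
R = 42 + 0.6053 × (131 − 42) = 95.872 → 96
G = 99 + 0.6053 × (173 − 99) = 143.792 → 144
B = 104 + 0.6053 × (68 − 104) = 82.209 → 82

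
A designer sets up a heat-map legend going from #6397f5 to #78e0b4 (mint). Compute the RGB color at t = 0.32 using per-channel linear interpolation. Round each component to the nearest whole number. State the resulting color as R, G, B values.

#6397f5 → (99, 151, 245); #78e0b4 → (120, 224, 180).
R = 99 + 0.32 × (120 − 99) = 99 + 0.32 × 21 = 105.72 → 106
G = 151 + 0.32 × (224 − 151) = 151 + 0.32 × 73 = 174.36 → 174
B = 245 + 0.32 × (180 − 245) = 245 + 0.32 × -65 = 224.2 → 224

(106, 174, 224)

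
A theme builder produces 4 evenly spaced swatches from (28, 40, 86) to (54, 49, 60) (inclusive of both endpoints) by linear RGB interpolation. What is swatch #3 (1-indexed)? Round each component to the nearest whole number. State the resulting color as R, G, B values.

With 4 swatches and endpoints inclusive, swatch 3 sits at t = (3 − 1)/(4 − 1) = 2/3 ≈ 0.6667.
R = 28 + 0.6667 × (54 − 28) = 45.334 → 45
G = 40 + 0.6667 × (49 − 40) = 46 → 46
B = 86 + 0.6667 × (60 − 86) = 68.666 → 69

(45, 46, 69)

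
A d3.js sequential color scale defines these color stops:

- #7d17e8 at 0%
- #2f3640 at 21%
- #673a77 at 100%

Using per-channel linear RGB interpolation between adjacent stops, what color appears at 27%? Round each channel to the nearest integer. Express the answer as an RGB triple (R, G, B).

(51, 54, 68)

27% lies between the 21% and 100% stops, so the local fraction is t = (27 − 21)/(100 − 21) = 6/79 ≈ 0.0759.
#2f3640 → (47, 54, 64); #673a77 → (103, 58, 119).
R = 47 + 0.0759 × (103 − 47) = 51.25 → 51
G = 54 + 0.0759 × (58 − 54) = 54.304 → 54
B = 64 + 0.0759 × (119 − 64) = 68.174 → 68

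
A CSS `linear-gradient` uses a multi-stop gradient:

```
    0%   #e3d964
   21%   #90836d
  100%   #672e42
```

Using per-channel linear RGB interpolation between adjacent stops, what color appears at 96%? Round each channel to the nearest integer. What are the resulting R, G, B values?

(105, 50, 68)

96% lies between the 21% and 100% stops, so the local fraction is t = (96 − 21)/(100 − 21) = 75/79 ≈ 0.9494.
#90836d → (144, 131, 109); #672e42 → (103, 46, 66).
R = 144 + 0.9494 × (103 − 144) = 105.075 → 105
G = 131 + 0.9494 × (46 − 131) = 50.301 → 50
B = 109 + 0.9494 × (66 − 109) = 68.176 → 68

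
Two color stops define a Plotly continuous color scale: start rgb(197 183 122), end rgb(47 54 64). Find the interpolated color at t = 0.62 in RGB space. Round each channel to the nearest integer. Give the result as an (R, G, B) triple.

R = 197 + 0.62 × (47 − 197) = 197 + 0.62 × -150 = 104 → 104
G = 183 + 0.62 × (54 − 183) = 183 + 0.62 × -129 = 103.02 → 103
B = 122 + 0.62 × (64 − 122) = 122 + 0.62 × -58 = 86.04 → 86

(104, 103, 86)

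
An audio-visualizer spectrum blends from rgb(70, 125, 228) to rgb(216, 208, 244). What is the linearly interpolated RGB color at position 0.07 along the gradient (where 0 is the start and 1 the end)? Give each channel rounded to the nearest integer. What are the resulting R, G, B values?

R = 70 + 0.07 × (216 − 70) = 70 + 0.07 × 146 = 80.22 → 80
G = 125 + 0.07 × (208 − 125) = 125 + 0.07 × 83 = 130.81 → 131
B = 228 + 0.07 × (244 − 228) = 228 + 0.07 × 16 = 229.12 → 229

(80, 131, 229)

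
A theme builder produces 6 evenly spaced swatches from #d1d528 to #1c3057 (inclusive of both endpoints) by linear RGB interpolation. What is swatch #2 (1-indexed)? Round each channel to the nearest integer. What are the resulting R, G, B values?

(173, 180, 49)

With 6 swatches and endpoints inclusive, swatch 2 sits at t = (2 − 1)/(6 − 1) = 1/5 ≈ 0.2.
#d1d528 → (209, 213, 40); #1c3057 → (28, 48, 87).
R = 209 + 0.2 × (28 − 209) = 172.8 → 173
G = 213 + 0.2 × (48 − 213) = 180 → 180
B = 40 + 0.2 × (87 − 40) = 49.4 → 49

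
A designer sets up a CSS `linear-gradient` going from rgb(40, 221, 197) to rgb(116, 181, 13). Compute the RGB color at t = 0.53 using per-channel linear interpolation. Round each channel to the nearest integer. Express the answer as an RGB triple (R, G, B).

(80, 200, 99)

R = 40 + 0.53 × (116 − 40) = 40 + 0.53 × 76 = 80.28 → 80
G = 221 + 0.53 × (181 − 221) = 221 + 0.53 × -40 = 199.8 → 200
B = 197 + 0.53 × (13 − 197) = 197 + 0.53 × -184 = 99.48 → 99
So the blended color is (80, 200, 99), about #50c863.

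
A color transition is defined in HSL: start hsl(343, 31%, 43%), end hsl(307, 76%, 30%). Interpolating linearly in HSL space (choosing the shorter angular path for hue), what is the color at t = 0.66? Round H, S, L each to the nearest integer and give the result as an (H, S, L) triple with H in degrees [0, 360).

Hue arc: Δh = 307 − 343 = -36° (|Δh| ≤ 180, already the shorter path).
H = 343 + 0.66 × (-36) = 319.24 → 319°
S = 31 + 0.66 × (76 − 31) = 60.7 → 61%
L = 43 + 0.66 × (30 − 43) = 34.42 → 34%

(319, 61, 34)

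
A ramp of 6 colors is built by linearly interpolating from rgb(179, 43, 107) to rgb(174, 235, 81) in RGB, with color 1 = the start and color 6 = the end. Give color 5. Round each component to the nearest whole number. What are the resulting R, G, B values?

(175, 197, 86)

With 6 swatches and endpoints inclusive, swatch 5 sits at t = (5 − 1)/(6 − 1) = 4/5 ≈ 0.8.
R = 179 + 0.8 × (174 − 179) = 175 → 175
G = 43 + 0.8 × (235 − 43) = 196.6 → 197
B = 107 + 0.8 × (81 − 107) = 86.2 → 86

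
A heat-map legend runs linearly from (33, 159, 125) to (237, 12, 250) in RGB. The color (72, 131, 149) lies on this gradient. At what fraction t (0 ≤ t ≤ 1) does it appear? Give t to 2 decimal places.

Invert the lerp on the R channel (largest span, 204): t = (72 − 33) / (237 − 33) = 39/204 = 0.19118.
Check on G: (131 − 159)/(12 − 159) = 0.1905 ✓

0.19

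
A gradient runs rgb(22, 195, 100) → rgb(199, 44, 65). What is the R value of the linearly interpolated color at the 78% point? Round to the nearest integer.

160

R = 22 + 0.78 × (199 − 22) = 160.06 → 160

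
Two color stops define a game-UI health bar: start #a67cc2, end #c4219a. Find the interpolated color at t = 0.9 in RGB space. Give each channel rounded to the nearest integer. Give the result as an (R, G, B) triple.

(193, 42, 158)

#a67cc2 → (166, 124, 194); #c4219a → (196, 33, 154).
R = 166 + 0.9 × (196 − 166) = 166 + 0.9 × 30 = 193 → 193
G = 124 + 0.9 × (33 − 124) = 124 + 0.9 × -91 = 42.1 → 42
B = 194 + 0.9 × (154 − 194) = 194 + 0.9 × -40 = 158 → 158
So the blended color is (193, 42, 158), about #c12a9e.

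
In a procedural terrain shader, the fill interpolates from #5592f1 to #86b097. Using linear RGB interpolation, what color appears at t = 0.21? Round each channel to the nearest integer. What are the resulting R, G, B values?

(95, 152, 222)

#5592f1 → (85, 146, 241); #86b097 → (134, 176, 151).
R = 85 + 0.21 × (134 − 85) = 85 + 0.21 × 49 = 95.29 → 95
G = 146 + 0.21 × (176 − 146) = 146 + 0.21 × 30 = 152.3 → 152
B = 241 + 0.21 × (151 − 241) = 241 + 0.21 × -90 = 222.1 → 222
So the blended color is (95, 152, 222), about #5f98de.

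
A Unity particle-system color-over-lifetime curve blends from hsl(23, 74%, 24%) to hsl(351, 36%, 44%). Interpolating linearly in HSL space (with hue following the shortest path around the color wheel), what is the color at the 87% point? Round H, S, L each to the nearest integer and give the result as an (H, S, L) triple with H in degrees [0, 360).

Hue: 351 − 23 = 328°, but |328| > 180 so the shorter arc goes the other way: Δh = 328 − 360 = -32°.
H = 23 + 0.87 × (-32) = -4.84 → -5 → -5 mod 360 = 355°
S = 74 + 0.87 × (36 − 74) = 40.94 → 41%
L = 24 + 0.87 × (44 − 24) = 41.4 → 41%

(355, 41, 41)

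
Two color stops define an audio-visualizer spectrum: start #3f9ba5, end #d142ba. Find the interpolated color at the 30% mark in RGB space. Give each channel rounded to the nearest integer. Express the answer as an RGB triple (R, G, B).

#3f9ba5 → (63, 155, 165); #d142ba → (209, 66, 186).
30% corresponds to t = 0.3.
R = 63 + 0.3 × (209 − 63) = 63 + 0.3 × 146 = 106.8 → 107
G = 155 + 0.3 × (66 − 155) = 155 + 0.3 × -89 = 128.3 → 128
B = 165 + 0.3 × (186 − 165) = 165 + 0.3 × 21 = 171.3 → 171

(107, 128, 171)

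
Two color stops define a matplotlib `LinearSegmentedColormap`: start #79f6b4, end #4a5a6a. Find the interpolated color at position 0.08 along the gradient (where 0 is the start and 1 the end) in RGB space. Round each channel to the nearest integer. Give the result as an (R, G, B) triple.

#79f6b4 → (121, 246, 180); #4a5a6a → (74, 90, 106).
R = 121 + 0.08 × (74 − 121) = 121 + 0.08 × -47 = 117.24 → 117
G = 246 + 0.08 × (90 − 246) = 246 + 0.08 × -156 = 233.52 → 234
B = 180 + 0.08 × (106 − 180) = 180 + 0.08 × -74 = 174.08 → 174

(117, 234, 174)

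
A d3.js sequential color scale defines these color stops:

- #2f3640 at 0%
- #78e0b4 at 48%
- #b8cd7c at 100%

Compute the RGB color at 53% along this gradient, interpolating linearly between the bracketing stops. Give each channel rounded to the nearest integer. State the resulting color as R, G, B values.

53% lies between the 48% and 100% stops, so the local fraction is t = (53 − 48)/(100 − 48) = 5/52 ≈ 0.0962.
#78e0b4 → (120, 224, 180); #b8cd7c → (184, 205, 124).
R = 120 + 0.0962 × (184 − 120) = 126.157 → 126
G = 224 + 0.0962 × (205 − 224) = 222.172 → 222
B = 180 + 0.0962 × (124 − 180) = 174.613 → 175

(126, 222, 175)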